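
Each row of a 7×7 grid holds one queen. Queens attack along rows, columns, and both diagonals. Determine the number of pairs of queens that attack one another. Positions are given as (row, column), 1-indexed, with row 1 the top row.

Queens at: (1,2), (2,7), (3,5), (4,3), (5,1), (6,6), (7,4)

All columns are distinct and no two queens satisfy |Δrow| = |Δcol|, so no pair attacks.

0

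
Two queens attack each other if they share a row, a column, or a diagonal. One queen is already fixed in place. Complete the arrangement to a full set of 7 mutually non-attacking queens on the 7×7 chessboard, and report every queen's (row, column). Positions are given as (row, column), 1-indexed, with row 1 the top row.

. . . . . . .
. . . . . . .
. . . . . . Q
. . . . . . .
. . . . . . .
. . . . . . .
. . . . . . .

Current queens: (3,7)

(1,4) (2,2) (3,7) (4,5) (5,3) (6,1) (7,6)

Row 1: attacked by (3,7)→{5,7}. Safe: 1, 2, 3, 4, 6. Place at column 4.
Row 2: attacked by (1,4)→{3,4,5}; (3,7)→{6,7}. Safe: 1, 2. Place at column 2.
Row 4: attacked by (1,4)→{1,4,7}; (2,2)→{2,4}; (3,7)→{6,7}. Safe: 3, 5. Place at column 5.
Row 5: attacked by (1,4)→{4}; (2,2)→{2,5}; (3,7)→{5,7}; (4,5)→{4,5,6}. Safe: 1, 3. Place at column 3.
Row 6: attacked by (1,4)→{4}; (2,2)→{2,6}; (3,7)→{4,7}; (4,5)→{3,5,7}; (5,3)→{2,3,4}. Safe: 1. Place at column 1.
Row 7: attacked by (1,4)→{4}; (2,2)→{2,7}; (3,7)→{3,7}; (4,5)→{2,5}; (5,3)→{1,3,5}; (6,1)→{1,2}. Safe: 6. Place at column 6.
Columns [4, 2, 7, 5, 3, 1, 6], r−c [-3, 0, -4, -1, 2, 5, 1], r+c [5, 4, 10, 9, 8, 7, 13] are all distinct, so no two queens attack.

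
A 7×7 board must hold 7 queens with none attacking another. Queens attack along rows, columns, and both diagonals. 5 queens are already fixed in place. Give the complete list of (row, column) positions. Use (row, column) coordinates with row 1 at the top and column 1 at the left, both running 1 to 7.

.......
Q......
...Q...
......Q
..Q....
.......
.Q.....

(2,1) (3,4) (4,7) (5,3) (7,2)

Row 1: attacked by (2,1)→{1,2}; (3,4)→{2,4,6}; (4,7)→{4,7}; (5,3)→{3,7}; (7,2)→{2}. Safe: 5. Place at column 5.
Row 6: attacked by (1,5)→{5}; (2,1)→{1,5}; (3,4)→{1,4,7}; (4,7)→{5,7}; (5,3)→{2,3,4}; (7,2)→{1,2,3}. Safe: 6. Place at column 6.
Columns [5, 1, 4, 7, 3, 6, 2], r−c [-4, 1, -1, -3, 2, 0, 5], r+c [6, 3, 7, 11, 8, 12, 9] are all distinct, so no two queens attack.

(1,5) (2,1) (3,4) (4,7) (5,3) (6,6) (7,2)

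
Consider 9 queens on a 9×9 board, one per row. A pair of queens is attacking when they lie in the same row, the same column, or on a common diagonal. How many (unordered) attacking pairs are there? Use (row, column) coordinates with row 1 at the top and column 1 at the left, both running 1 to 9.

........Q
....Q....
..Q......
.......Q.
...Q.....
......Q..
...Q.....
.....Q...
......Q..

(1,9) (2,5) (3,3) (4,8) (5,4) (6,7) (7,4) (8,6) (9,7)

3

Same column: (5,4)–(7,4) (column 4); (6,7)–(9,7) (column 7).
Same diagonal: (8,6)–(9,7) (|8−9| = |6−7| = 1).
Total attacking pairs: 3.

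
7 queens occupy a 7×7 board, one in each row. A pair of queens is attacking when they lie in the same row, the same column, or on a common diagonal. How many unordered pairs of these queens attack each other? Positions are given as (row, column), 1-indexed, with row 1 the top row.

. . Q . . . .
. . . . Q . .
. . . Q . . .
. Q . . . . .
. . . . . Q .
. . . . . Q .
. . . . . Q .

Same column: (5,6)–(6,6) (column 6); (5,6)–(7,6) (column 6); (6,6)–(7,6) (column 6).
Same diagonal: (2,5)–(3,4) (|2−3| = |5−4| = 1); (3,4)–(5,6) (|3−5| = |4−6| = 2).
Total attacking pairs: 5.

5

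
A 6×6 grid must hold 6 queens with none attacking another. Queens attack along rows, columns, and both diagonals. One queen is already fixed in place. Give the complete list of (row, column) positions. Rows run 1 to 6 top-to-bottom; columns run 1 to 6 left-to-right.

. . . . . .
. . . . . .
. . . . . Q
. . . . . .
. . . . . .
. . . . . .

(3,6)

(1,2) (2,4) (3,6) (4,1) (5,3) (6,5)

Row 1: attacked by (3,6)→{4,6}. Safe: 1, 2, 3, 5. Place at column 2.
Row 2: attacked by (1,2)→{1,2,3}; (3,6)→{5,6}. Safe: 4. Place at column 4.
Row 4: attacked by (1,2)→{2,5}; (2,4)→{2,4,6}; (3,6)→{5,6}. Safe: 1, 3. Place at column 1.
Row 5: attacked by (1,2)→{2,6}; (2,4)→{1,4}; (3,6)→{4,6}; (4,1)→{1,2}. Safe: 3, 5. Place at column 3.
Row 6: attacked by (1,2)→{2}; (2,4)→{4}; (3,6)→{3,6}; (4,1)→{1,3}; (5,3)→{2,3,4}. Safe: 5. Place at column 5.
Columns [2, 4, 6, 1, 3, 5], r−c [-1, -2, -3, 3, 2, 1], r+c [3, 6, 9, 5, 8, 11] are all distinct, so no two queens attack.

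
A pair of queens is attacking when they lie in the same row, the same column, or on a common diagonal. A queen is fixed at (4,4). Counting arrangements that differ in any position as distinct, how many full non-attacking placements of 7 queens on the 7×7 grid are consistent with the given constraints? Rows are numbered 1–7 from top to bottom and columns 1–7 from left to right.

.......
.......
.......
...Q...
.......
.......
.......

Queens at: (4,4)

Branch on row 1: col 2 → 2; col 3 → 2; col 5 → 2; col 6 → 2.
Sum: 2 + 2 + 2 + 2 = 8.

8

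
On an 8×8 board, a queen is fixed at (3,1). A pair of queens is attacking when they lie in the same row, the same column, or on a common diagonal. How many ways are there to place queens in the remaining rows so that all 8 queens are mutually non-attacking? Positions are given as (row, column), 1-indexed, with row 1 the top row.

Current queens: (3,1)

16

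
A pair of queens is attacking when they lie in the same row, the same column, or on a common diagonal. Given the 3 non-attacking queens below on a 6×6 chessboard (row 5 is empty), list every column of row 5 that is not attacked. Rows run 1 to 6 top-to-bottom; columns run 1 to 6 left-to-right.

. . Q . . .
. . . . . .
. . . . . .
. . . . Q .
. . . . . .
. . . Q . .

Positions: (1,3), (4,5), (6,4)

(1,3) attacks row 5 at column 3.
(4,5) attacks row 5 at column 5 and diagonals 4, 6.
(6,4) attacks row 5 at column 4 and diagonals 3, 5.
Attacked columns: {3, 4, 5, 6}. Safe: {1, 2}.

columns 1, 2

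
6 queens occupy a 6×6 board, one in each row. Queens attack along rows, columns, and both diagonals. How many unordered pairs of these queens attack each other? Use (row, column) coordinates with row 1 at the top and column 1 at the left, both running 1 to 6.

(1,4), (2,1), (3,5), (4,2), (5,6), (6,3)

All columns are distinct and no two queens satisfy |Δrow| = |Δcol|, so no pair attacks.

0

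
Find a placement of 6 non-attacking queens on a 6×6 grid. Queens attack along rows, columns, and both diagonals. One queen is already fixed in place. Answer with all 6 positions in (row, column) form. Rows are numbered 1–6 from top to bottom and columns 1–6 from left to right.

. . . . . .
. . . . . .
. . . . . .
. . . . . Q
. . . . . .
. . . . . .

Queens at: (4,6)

(1,5) (2,3) (3,1) (4,6) (5,4) (6,2)

Row 1: attacked by (4,6)→{3,6}. Safe: 1, 2, 4, 5. Place at column 5.
Row 2: attacked by (1,5)→{4,5,6}; (4,6)→{4,6}. Safe: 1, 2, 3. Place at column 3.
Row 3: attacked by (1,5)→{3,5}; (2,3)→{2,3,4}; (4,6)→{5,6}. Safe: 1. Place at column 1.
Row 5: attacked by (1,5)→{1,5}; (2,3)→{3,6}; (3,1)→{1,3}; (4,6)→{5,6}. Safe: 2, 4. Place at column 4.
Row 6: attacked by (1,5)→{5}; (2,3)→{3}; (3,1)→{1,4}; (4,6)→{4,6}; (5,4)→{3,4,5}. Safe: 2. Place at column 2.
Columns [5, 3, 1, 6, 4, 2], r−c [-4, -1, 2, -2, 1, 4], r+c [6, 5, 4, 10, 9, 8] are all distinct, so no two queens attack.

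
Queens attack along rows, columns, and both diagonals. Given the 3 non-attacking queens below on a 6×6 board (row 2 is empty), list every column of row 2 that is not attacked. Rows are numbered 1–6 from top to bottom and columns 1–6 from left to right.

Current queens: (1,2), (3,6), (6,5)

columns 4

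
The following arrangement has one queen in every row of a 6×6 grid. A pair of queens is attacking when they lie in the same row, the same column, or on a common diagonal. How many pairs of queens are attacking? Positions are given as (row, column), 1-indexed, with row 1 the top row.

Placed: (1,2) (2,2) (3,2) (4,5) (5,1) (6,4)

4

Same column: (1,2)–(2,2) (column 2); (1,2)–(3,2) (column 2); (2,2)–(3,2) (column 2).
Same diagonal: (1,2)–(4,5) (|1−4| = |2−5| = 3).
Total attacking pairs: 4.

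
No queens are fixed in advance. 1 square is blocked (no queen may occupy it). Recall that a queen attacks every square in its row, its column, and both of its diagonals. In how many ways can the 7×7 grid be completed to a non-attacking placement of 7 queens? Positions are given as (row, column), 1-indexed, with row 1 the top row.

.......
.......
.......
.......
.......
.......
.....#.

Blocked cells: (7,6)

33

Branch on row 1: col 1 → 3; col 2 → 3; col 3 → 5; col 4 → 5; col 5 → 6; col 6 → 7; col 7 → 4.
Sum: 3 + 3 + 5 + 5 + 6 + 7 + 4 = 33.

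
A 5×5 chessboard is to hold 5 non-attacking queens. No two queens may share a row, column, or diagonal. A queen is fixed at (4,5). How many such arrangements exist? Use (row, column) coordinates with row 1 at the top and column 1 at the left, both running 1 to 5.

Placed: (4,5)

2

Branch on row 1: col 1 → 1; col 3 → 0; col 4 → 1.
Sum: 1 + 0 + 1 = 2.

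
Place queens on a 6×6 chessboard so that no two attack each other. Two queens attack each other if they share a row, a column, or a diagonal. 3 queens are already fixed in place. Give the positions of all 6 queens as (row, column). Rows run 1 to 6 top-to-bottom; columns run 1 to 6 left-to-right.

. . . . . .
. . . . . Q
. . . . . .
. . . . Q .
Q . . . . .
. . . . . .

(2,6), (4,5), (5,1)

(1,3) (2,6) (3,2) (4,5) (5,1) (6,4)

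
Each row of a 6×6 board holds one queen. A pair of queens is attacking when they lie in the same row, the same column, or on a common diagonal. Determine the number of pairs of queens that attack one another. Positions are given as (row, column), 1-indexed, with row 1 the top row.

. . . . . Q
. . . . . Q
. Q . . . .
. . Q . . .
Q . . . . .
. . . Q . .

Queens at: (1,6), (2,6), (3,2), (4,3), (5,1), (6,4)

3

Same column: (1,6)–(2,6) (column 6).
Same diagonal: (1,6)–(4,3) (|1−4| = |6−3| = 3); (3,2)–(4,3) (|3−4| = |2−3| = 1).
Total attacking pairs: 3.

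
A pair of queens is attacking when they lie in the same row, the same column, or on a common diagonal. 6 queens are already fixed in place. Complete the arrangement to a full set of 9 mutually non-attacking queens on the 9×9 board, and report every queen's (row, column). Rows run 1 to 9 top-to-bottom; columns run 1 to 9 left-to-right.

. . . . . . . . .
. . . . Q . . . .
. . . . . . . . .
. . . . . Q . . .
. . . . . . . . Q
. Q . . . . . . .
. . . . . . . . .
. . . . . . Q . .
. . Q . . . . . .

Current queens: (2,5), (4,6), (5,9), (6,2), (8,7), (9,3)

(1,8) (2,5) (3,1) (4,6) (5,9) (6,2) (7,4) (8,7) (9,3)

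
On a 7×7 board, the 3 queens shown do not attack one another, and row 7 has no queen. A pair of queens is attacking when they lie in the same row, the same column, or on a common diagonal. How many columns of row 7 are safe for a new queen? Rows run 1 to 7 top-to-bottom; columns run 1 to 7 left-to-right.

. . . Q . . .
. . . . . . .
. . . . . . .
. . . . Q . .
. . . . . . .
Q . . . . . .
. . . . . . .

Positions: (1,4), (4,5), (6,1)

(1,4) attacks row 7 at column 4.
(4,5) attacks row 7 at column 5 and diagonals 2.
(6,1) attacks row 7 at column 1 and diagonals 2.
Attacked columns: {1, 2, 4, 5}. Safe: {3, 6, 7}.

3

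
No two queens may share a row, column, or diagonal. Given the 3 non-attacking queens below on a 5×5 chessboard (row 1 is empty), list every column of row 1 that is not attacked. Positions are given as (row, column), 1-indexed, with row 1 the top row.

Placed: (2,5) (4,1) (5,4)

(2,5) attacks row 1 at column 5 and diagonals 4.
(4,1) attacks row 1 at column 1 and diagonals 4.
(5,4) attacks row 1 at column 4.
Attacked columns: {1, 4, 5}. Safe: {2, 3}.

columns 2, 3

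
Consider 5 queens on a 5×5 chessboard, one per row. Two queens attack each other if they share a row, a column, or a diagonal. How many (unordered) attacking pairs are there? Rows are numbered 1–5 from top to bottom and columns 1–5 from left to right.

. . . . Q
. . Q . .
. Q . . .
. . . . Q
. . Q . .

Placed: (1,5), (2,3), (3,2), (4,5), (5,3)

4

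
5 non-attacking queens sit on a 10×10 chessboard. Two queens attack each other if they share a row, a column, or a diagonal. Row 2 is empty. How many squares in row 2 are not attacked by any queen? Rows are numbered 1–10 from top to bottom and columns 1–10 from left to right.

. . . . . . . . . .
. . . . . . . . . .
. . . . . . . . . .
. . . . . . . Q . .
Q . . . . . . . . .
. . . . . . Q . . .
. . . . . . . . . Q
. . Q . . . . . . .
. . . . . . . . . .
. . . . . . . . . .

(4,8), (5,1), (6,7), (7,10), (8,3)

(4,8) attacks row 2 at column 8 and diagonals 6, 10.
(5,1) attacks row 2 at column 1 and diagonals 4.
(6,7) attacks row 2 at column 7 and diagonals 3.
(7,10) attacks row 2 at column 10 and diagonals 5.
(8,3) attacks row 2 at column 3 and diagonals 9.
Attacked columns: {1, 3, 4, 5, 6, 7, 8, 9, 10}. Safe: {2}.

1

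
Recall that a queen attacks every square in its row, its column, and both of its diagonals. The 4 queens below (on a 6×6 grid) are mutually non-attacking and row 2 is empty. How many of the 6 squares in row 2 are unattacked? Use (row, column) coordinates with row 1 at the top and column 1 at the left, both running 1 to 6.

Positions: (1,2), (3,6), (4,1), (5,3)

(1,2) attacks row 2 at column 2 and diagonals 1, 3.
(3,6) attacks row 2 at column 6 and diagonals 5.
(4,1) attacks row 2 at column 1 and diagonals 3.
(5,3) attacks row 2 at column 3 and diagonals 6.
Attacked columns: {1, 2, 3, 5, 6}. Safe: {4}.

1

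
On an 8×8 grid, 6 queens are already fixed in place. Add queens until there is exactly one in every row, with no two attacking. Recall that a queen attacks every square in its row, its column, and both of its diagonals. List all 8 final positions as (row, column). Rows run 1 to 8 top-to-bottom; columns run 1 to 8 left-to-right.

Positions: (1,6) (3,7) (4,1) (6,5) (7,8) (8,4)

(1,6) (2,2) (3,7) (4,1) (5,3) (6,5) (7,8) (8,4)

Row 2: attacked by (1,6)→{5,6,7}; (3,7)→{6,7,8}; (4,1)→{1,3}; (6,5)→{1,5}; (7,8)→{3,8}; (8,4)→{4}. Safe: 2. Place at column 2.
Row 5: attacked by (1,6)→{2,6}; (2,2)→{2,5}; (3,7)→{5,7}; (4,1)→{1,2}; (6,5)→{4,5,6}; (7,8)→{6,8}; (8,4)→{1,4,7}. Safe: 3. Place at column 3.
Columns [6, 2, 7, 1, 3, 5, 8, 4], r−c [-5, 0, -4, 3, 2, 1, -1, 4], r+c [7, 4, 10, 5, 8, 11, 15, 12] are all distinct, so no two queens attack.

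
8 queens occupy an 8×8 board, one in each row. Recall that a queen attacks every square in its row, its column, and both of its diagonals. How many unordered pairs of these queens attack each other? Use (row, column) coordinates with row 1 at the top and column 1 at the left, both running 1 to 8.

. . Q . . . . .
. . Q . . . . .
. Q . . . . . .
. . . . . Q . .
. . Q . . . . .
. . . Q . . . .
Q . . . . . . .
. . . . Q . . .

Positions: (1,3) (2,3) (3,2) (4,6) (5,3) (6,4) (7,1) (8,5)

8

Same column: (1,3)–(2,3) (column 3); (1,3)–(5,3) (column 3); (2,3)–(5,3) (column 3).
Same diagonal: (1,3)–(4,6) (|1−4| = |3−6| = 3); (2,3)–(3,2) (|2−3| = |3−2| = 1); (4,6)–(6,4) (|4−6| = |6−4| = 2); (5,3)–(6,4) (|5−6| = |3−4| = 1); (5,3)–(7,1) (|5−7| = |3−1| = 2).
Total attacking pairs: 8.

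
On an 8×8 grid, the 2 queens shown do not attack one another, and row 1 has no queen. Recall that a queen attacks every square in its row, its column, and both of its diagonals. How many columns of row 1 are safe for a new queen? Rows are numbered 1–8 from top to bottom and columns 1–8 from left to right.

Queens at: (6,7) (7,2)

5

(6,7) attacks row 1 at column 7 and diagonals 2.
(7,2) attacks row 1 at column 2 and diagonals 8.
Attacked columns: {2, 7, 8}. Safe: {1, 3, 4, 5, 6}.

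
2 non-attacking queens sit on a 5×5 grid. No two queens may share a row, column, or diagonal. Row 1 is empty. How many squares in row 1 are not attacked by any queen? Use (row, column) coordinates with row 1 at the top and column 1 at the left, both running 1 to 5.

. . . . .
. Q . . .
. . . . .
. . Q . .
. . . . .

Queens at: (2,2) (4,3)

2

(2,2) attacks row 1 at column 2 and diagonals 1, 3.
(4,3) attacks row 1 at column 3.
Attacked columns: {1, 2, 3}. Safe: {4, 5}.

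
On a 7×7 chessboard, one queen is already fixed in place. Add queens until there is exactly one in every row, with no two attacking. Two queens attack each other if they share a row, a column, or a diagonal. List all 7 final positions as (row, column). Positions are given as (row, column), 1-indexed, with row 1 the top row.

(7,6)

Row 1: attacked by (7,6)→{6}. Safe: 1, 2, 3, 4, 5, 7. Place at column 2.
Row 2: attacked by (1,2)→{1,2,3}; (7,6)→{1,6}. Safe: 4, 5, 7. Place at column 5.
Row 3: attacked by (1,2)→{2,4}; (2,5)→{4,5,6}; (7,6)→{2,6}. Safe: 1, 3, 7. Place at column 3.
Row 4: attacked by (1,2)→{2,5}; (2,5)→{3,5,7}; (3,3)→{2,3,4}; (7,6)→{3,6}. Safe: 1. Place at column 1.
Row 5: attacked by (1,2)→{2,6}; (2,5)→{2,5}; (3,3)→{1,3,5}; (4,1)→{1,2}; (7,6)→{4,6}. Safe: 7. Place at column 7.
Row 6: attacked by (1,2)→{2,7}; (2,5)→{1,5}; (3,3)→{3,6}; (4,1)→{1,3}; (5,7)→{6,7}; (7,6)→{5,6,7}. Safe: 4. Place at column 4.
Columns [2, 5, 3, 1, 7, 4, 6], r−c [-1, -3, 0, 3, -2, 2, 1], r+c [3, 7, 6, 5, 12, 10, 13] are all distinct, so no two queens attack.

(1,2) (2,5) (3,3) (4,1) (5,7) (6,4) (7,6)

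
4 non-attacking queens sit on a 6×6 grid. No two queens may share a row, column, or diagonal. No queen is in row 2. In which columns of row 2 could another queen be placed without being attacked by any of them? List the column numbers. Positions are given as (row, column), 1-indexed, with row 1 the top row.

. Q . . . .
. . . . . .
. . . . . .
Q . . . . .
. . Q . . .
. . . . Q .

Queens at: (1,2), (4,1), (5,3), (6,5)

(1,2) attacks row 2 at column 2 and diagonals 1, 3.
(4,1) attacks row 2 at column 1 and diagonals 3.
(5,3) attacks row 2 at column 3 and diagonals 6.
(6,5) attacks row 2 at column 5 and diagonals 1.
Attacked columns: {1, 2, 3, 5, 6}. Safe: {4}.

columns 4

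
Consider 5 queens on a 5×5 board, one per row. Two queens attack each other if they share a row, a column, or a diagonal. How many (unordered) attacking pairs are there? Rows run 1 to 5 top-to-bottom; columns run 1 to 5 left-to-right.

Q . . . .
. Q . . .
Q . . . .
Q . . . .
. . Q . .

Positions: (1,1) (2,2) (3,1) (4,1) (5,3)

Same column: (1,1)–(3,1) (column 1); (1,1)–(4,1) (column 1); (3,1)–(4,1) (column 1).
Same diagonal: (1,1)–(2,2) (|1−2| = |1−2| = 1); (2,2)–(3,1) (|2−3| = |2−1| = 1); (3,1)–(5,3) (|3−5| = |1−3| = 2).
Total attacking pairs: 6.

6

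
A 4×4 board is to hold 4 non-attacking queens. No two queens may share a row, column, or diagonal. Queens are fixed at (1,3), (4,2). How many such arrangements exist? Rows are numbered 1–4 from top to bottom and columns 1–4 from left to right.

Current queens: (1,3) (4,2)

1

Branch on row 2: col 1 → 1.
Sum: 1 = 1.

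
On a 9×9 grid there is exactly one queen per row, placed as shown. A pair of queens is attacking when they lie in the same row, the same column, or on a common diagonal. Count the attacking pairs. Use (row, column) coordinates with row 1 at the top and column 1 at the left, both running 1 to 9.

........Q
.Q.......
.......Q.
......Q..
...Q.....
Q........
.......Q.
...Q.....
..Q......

Same column: (3,8)–(7,8) (column 8); (5,4)–(8,4) (column 4).
Same diagonal: (3,8)–(4,7) (|3−4| = |8−7| = 1); (8,4)–(9,3) (|8−9| = |4−3| = 1).
Total attacking pairs: 4.

4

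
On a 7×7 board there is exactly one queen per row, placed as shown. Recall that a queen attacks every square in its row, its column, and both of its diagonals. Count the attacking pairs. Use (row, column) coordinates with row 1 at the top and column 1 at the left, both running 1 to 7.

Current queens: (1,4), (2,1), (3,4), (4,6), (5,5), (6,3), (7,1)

3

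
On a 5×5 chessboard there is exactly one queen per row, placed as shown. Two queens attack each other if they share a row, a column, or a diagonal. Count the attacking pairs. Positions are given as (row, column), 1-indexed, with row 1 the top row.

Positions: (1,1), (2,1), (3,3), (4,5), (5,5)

5

Same column: (1,1)–(2,1) (column 1); (4,5)–(5,5) (column 5).
Same diagonal: (1,1)–(3,3) (|1−3| = |1−3| = 2); (1,1)–(5,5) (|1−5| = |1−5| = 4); (3,3)–(5,5) (|3−5| = |3−5| = 2).
Total attacking pairs: 5.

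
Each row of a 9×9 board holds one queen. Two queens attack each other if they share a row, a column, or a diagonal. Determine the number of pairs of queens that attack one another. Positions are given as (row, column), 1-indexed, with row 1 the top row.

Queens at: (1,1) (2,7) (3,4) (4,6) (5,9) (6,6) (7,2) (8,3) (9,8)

4

Same column: (4,6)–(6,6) (column 6).
Same diagonal: (1,1)–(6,6) (|1−6| = |1−6| = 5); (2,7)–(7,2) (|2−7| = |7−2| = 5); (7,2)–(8,3) (|7−8| = |2−3| = 1).
Total attacking pairs: 4.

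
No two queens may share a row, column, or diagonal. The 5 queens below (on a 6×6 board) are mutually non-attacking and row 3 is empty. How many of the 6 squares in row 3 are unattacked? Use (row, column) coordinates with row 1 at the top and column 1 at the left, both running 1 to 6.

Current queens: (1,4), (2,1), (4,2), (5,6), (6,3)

1

(1,4) attacks row 3 at column 4 and diagonals 2, 6.
(2,1) attacks row 3 at column 1 and diagonals 2.
(4,2) attacks row 3 at column 2 and diagonals 1, 3.
(5,6) attacks row 3 at column 6 and diagonals 4.
(6,3) attacks row 3 at column 3 and diagonals 6.
Attacked columns: {1, 2, 3, 4, 6}. Safe: {5}.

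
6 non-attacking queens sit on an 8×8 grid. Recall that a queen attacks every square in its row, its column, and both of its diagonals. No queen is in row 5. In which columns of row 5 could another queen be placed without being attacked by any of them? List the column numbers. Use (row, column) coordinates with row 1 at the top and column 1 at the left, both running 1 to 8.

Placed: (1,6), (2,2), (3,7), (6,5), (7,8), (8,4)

columns 3

(1,6) attacks row 5 at column 6 and diagonals 2.
(2,2) attacks row 5 at column 2 and diagonals 5.
(3,7) attacks row 5 at column 7 and diagonals 5.
(6,5) attacks row 5 at column 5 and diagonals 4, 6.
(7,8) attacks row 5 at column 8 and diagonals 6.
(8,4) attacks row 5 at column 4 and diagonals 1, 7.
Attacked columns: {1, 2, 4, 5, 6, 7, 8}. Safe: {3}.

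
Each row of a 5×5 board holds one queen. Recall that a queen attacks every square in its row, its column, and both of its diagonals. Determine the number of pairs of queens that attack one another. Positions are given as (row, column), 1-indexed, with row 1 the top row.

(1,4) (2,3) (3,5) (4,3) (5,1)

Same column: (2,3)–(4,3) (column 3).
Same diagonal: (1,4)–(2,3) (|1−2| = |4−3| = 1).
Total attacking pairs: 2.

2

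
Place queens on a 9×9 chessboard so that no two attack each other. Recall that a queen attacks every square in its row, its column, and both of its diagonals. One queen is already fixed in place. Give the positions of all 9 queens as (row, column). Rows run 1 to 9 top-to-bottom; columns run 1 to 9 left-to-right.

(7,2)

Row 1: attacked by (7,2)→{2,8}. Safe: 1, 3, 4, 5, 6, 7, 9. Place at column 1.
Row 2: attacked by (1,1)→{1,2}; (7,2)→{2,7}. Safe: 3, 4, 5, 6, 8, 9. Place at column 8.
Row 3: attacked by (1,1)→{1,3}; (2,8)→{7,8,9}; (7,2)→{2,6}. Safe: 4, 5. Place at column 5.
Row 4: attacked by (1,1)→{1,4}; (2,8)→{6,8}; (3,5)→{4,5,6}; (7,2)→{2,5}. Safe: 3, 7, 9. Place at column 3.
Row 5: attacked by (1,1)→{1,5}; (2,8)→{5,8}; (3,5)→{3,5,7}; (4,3)→{2,3,4}; (7,2)→{2,4}. Safe: 6, 9. Place at column 9.
Row 6: attacked by (1,1)→{1,6}; (2,8)→{4,8}; (3,5)→{2,5,8}; (4,3)→{1,3,5}; (5,9)→{8,9}; (7,2)→{1,2,3}. Safe: 7. Place at column 7.
Row 8: attacked by (1,1)→{1,8}; (2,8)→{2,8}; (3,5)→{5}; (4,3)→{3,7}; (5,9)→{6,9}; (6,7)→{5,7,9}; (7,2)→{1,2,3}. Safe: 4. Place at column 4.
Row 9: attacked by (1,1)→{1,9}; (2,8)→{1,8}; (3,5)→{5}; (4,3)→{3,8}; (5,9)→{5,9}; (6,7)→{4,7}; (7,2)→{2,4}; (8,4)→{3,4,5}. Safe: 6. Place at column 6.
Columns [1, 8, 5, 3, 9, 7, 2, 4, 6], r−c [0, -6, -2, 1, -4, -1, 5, 4, 3], r+c [2, 10, 8, 7, 14, 13, 9, 12, 15] are all distinct, so no two queens attack.

(1,1) (2,8) (3,5) (4,3) (5,9) (6,7) (7,2) (8,4) (9,6)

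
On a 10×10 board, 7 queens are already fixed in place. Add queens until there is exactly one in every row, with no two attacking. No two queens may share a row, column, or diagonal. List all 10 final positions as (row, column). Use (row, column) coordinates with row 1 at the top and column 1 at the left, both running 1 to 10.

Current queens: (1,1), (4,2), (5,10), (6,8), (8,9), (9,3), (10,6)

(1,1) (2,5) (3,7) (4,2) (5,10) (6,8) (7,4) (8,9) (9,3) (10,6)

Row 2: attacked by (1,1)→{1,2}; (4,2)→{2,4}; (5,10)→{7,10}; (6,8)→{4,8}; (8,9)→{3,9}; (9,3)→{3,10}; (10,6)→{6}. Safe: 5. Place at column 5.
Row 3: attacked by (1,1)→{1,3}; (2,5)→{4,5,6}; (4,2)→{1,2,3}; (5,10)→{8,10}; (6,8)→{5,8}; (8,9)→{4,9}; (9,3)→{3,9}; (10,6)→{6}. Safe: 7. Place at column 7.
Row 7: attacked by (1,1)→{1,7}; (2,5)→{5,10}; (3,7)→{3,7}; (4,2)→{2,5}; (5,10)→{8,10}; (6,8)→{7,8,9}; (8,9)→{8,9,10}; (9,3)→{1,3,5}; (10,6)→{3,6,9}. Safe: 4. Place at column 4.
Columns [1, 5, 7, 2, 10, 8, 4, 9, 3, 6], r−c [0, -3, -4, 2, -5, -2, 3, -1, 6, 4], r+c [2, 7, 10, 6, 15, 14, 11, 17, 12, 16] are all distinct, so no two queens attack.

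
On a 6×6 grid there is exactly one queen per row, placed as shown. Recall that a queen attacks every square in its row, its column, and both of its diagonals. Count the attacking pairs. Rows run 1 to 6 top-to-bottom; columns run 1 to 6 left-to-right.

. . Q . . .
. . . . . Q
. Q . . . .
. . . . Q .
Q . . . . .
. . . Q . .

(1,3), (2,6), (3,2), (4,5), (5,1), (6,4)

0

All columns are distinct and no two queens satisfy |Δrow| = |Δcol|, so no pair attacks.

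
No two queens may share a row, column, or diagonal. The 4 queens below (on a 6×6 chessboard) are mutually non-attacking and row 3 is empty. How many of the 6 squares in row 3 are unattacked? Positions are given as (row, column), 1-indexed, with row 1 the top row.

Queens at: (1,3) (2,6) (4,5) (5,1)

1

(1,3) attacks row 3 at column 3 and diagonals 1, 5.
(2,6) attacks row 3 at column 6 and diagonals 5.
(4,5) attacks row 3 at column 5 and diagonals 4, 6.
(5,1) attacks row 3 at column 1 and diagonals 3.
Attacked columns: {1, 3, 4, 5, 6}. Safe: {2}.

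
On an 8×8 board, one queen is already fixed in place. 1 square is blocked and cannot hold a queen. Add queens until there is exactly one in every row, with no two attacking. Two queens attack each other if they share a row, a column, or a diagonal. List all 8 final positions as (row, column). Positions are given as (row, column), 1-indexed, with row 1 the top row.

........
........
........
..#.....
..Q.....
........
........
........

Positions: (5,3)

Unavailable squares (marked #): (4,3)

Row 1: attacked by (5,3)→{3,7}. Safe: 1, 2, 4, 5, 6, 8. Place at column 2.
Row 2: attacked by (1,2)→{1,2,3}; (5,3)→{3,6}. Safe: 4, 5, 7, 8. Place at column 8.
Row 3: attacked by (1,2)→{2,4}; (2,8)→{7,8}; (5,3)→{1,3,5}. Safe: 6. Place at column 6.
Row 4: attacked by (1,2)→{2,5}; (2,8)→{6,8}; (3,6)→{5,6,7}; (5,3)→{2,3,4}. Blocked: 3. Safe: 1. Place at column 1.
Row 6: attacked by (1,2)→{2,7}; (2,8)→{4,8}; (3,6)→{3,6}; (4,1)→{1,3}; (5,3)→{2,3,4}. Safe: 5. Place at column 5.
Row 7: attacked by (1,2)→{2,8}; (2,8)→{3,8}; (3,6)→{2,6}; (4,1)→{1,4}; (5,3)→{1,3,5}; (6,5)→{4,5,6}. Safe: 7. Place at column 7.
Row 8: attacked by (1,2)→{2}; (2,8)→{2,8}; (3,6)→{1,6}; (4,1)→{1,5}; (5,3)→{3,6}; (6,5)→{3,5,7}; (7,7)→{6,7,8}. Safe: 4. Place at column 4.
Columns [2, 8, 6, 1, 3, 5, 7, 4], r−c [-1, -6, -3, 3, 2, 1, 0, 4], r+c [3, 10, 9, 5, 8, 11, 14, 12] are all distinct, so no two queens attack.

(1,2) (2,8) (3,6) (4,1) (5,3) (6,5) (7,7) (8,4)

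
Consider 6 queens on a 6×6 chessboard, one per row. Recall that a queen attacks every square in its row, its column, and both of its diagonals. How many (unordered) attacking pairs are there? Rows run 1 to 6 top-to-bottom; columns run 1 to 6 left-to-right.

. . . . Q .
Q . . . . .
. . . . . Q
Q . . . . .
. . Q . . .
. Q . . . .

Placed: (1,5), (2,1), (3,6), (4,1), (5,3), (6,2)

2

Same column: (2,1)–(4,1) (column 1).
Same diagonal: (5,3)–(6,2) (|5−6| = |3−2| = 1).
Total attacking pairs: 2.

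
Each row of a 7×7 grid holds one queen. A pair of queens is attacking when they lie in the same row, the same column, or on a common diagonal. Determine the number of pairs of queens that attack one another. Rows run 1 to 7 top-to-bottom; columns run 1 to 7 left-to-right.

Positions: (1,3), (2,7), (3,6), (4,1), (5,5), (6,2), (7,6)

2

Same column: (3,6)–(7,6) (column 6).
Same diagonal: (2,7)–(3,6) (|2−3| = |7−6| = 1).
Total attacking pairs: 2.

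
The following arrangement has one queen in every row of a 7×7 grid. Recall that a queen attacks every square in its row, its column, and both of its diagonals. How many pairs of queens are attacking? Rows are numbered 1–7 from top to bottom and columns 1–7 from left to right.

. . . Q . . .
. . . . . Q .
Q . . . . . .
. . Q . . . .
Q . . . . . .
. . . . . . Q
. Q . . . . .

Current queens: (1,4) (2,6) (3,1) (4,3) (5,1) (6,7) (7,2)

1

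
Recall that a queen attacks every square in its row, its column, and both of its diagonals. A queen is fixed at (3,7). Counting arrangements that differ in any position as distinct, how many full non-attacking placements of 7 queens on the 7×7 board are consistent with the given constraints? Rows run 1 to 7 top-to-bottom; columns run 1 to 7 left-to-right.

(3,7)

6

Branch on row 1: col 1 → 1; col 2 → 1; col 3 → 1; col 4 → 1; col 6 → 2.
Sum: 1 + 1 + 1 + 1 + 2 = 6.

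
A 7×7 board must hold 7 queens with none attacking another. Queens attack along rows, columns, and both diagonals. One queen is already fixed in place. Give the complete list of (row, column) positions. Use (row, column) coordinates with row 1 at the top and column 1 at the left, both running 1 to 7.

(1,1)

(1,1) (2,6) (3,4) (4,2) (5,7) (6,5) (7,3)

Row 2: attacked by (1,1)→{1,2}. Safe: 3, 4, 5, 6, 7. Place at column 6.
Row 3: attacked by (1,1)→{1,3}; (2,6)→{5,6,7}. Safe: 2, 4. Place at column 4.
Row 4: attacked by (1,1)→{1,4}; (2,6)→{4,6}; (3,4)→{3,4,5}. Safe: 2, 7. Place at column 2.
Row 5: attacked by (1,1)→{1,5}; (2,6)→{3,6}; (3,4)→{2,4,6}; (4,2)→{1,2,3}. Safe: 7. Place at column 7.
Row 6: attacked by (1,1)→{1,6}; (2,6)→{2,6}; (3,4)→{1,4,7}; (4,2)→{2,4}; (5,7)→{6,7}. Safe: 3, 5. Place at column 5.
Row 7: attacked by (1,1)→{1,7}; (2,6)→{1,6}; (3,4)→{4}; (4,2)→{2,5}; (5,7)→{5,7}; (6,5)→{4,5,6}. Safe: 3. Place at column 3.
Columns [1, 6, 4, 2, 7, 5, 3], r−c [0, -4, -1, 2, -2, 1, 4], r+c [2, 8, 7, 6, 12, 11, 10] are all distinct, so no two queens attack.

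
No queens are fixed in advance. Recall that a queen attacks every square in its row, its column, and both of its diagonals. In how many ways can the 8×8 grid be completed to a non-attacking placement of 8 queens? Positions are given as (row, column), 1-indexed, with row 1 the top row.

Branch on row 1: col 1 → 4; col 2 → 8; col 3 → 16; col 4 → 18; col 5 → 18; col 6 → 16; col 7 → 8; col 8 → 4.
Sum: 4 + 8 + 16 + 18 + 18 + 16 + 8 + 4 = 92.
(This is the classic 8-queens count.)

92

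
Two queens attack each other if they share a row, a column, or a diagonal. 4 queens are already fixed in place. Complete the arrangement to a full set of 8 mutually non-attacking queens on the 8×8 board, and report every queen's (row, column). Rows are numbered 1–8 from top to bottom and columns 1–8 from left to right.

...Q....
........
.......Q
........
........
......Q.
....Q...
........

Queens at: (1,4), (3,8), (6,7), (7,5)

(1,4) (2,6) (3,8) (4,3) (5,1) (6,7) (7,5) (8,2)

Row 2: attacked by (1,4)→{3,4,5}; (3,8)→{7,8}; (6,7)→{3,7}; (7,5)→{5}. Safe: 1, 2, 6. Place at column 6.
Row 4: attacked by (1,4)→{1,4,7}; (2,6)→{4,6,8}; (3,8)→{7,8}; (6,7)→{5,7}; (7,5)→{2,5,8}. Safe: 3. Place at column 3.
Row 5: attacked by (1,4)→{4,8}; (2,6)→{3,6}; (3,8)→{6,8}; (4,3)→{2,3,4}; (6,7)→{6,7,8}; (7,5)→{3,5,7}. Safe: 1. Place at column 1.
Row 8: attacked by (1,4)→{4}; (2,6)→{6}; (3,8)→{3,8}; (4,3)→{3,7}; (5,1)→{1,4}; (6,7)→{5,7}; (7,5)→{4,5,6}. Safe: 2. Place at column 2.
Columns [4, 6, 8, 3, 1, 7, 5, 2], r−c [-3, -4, -5, 1, 4, -1, 2, 6], r+c [5, 8, 11, 7, 6, 13, 12, 10] are all distinct, so no two queens attack.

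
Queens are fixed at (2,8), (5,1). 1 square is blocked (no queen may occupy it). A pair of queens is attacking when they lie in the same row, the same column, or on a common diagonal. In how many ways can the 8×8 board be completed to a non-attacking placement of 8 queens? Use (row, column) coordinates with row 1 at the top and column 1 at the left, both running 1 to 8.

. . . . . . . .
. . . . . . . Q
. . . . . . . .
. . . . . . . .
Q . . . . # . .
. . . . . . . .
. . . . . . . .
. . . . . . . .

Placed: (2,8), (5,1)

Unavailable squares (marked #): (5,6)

Branch on row 1: col 2 → 0; col 3 → 1; col 4 → 1; col 6 → 1.
Sum: 0 + 1 + 1 + 1 = 3.

3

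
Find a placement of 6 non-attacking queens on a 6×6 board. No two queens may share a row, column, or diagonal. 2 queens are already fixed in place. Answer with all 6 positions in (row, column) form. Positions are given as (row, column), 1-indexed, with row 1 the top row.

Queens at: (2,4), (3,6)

(1,2) (2,4) (3,6) (4,1) (5,3) (6,5)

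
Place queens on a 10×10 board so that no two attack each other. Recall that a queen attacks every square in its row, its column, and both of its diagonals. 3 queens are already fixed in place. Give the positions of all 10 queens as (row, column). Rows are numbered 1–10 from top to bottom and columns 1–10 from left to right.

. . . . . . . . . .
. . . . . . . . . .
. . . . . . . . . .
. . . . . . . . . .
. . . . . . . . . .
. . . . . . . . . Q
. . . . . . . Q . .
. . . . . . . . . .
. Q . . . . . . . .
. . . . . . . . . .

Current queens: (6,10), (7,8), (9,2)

(1,3) (2,1) (3,6) (4,9) (5,5) (6,10) (7,8) (8,4) (9,2) (10,7)

Row 1: attacked by (6,10)→{5,10}; (7,8)→{2,8}; (9,2)→{2,10}. Safe: 1, 3, 4, 6, 7, 9. Place at column 3.
Row 2: attacked by (1,3)→{2,3,4}; (6,10)→{6,10}; (7,8)→{3,8}; (9,2)→{2,9}. Safe: 1, 5, 7. Place at column 1.
Row 3: attacked by (1,3)→{1,3,5}; (2,1)→{1,2}; (6,10)→{7,10}; (7,8)→{4,8}; (9,2)→{2,8}. Safe: 6, 9. Place at column 6.
Row 4: attacked by (1,3)→{3,6}; (2,1)→{1,3}; (3,6)→{5,6,7}; (6,10)→{8,10}; (7,8)→{5,8}; (9,2)→{2,7}. Safe: 4, 9. Place at column 9.
Row 5: attacked by (1,3)→{3,7}; (2,1)→{1,4}; (3,6)→{4,6,8}; (4,9)→{8,9,10}; (6,10)→{9,10}; (7,8)→{6,8,10}; (9,2)→{2,6}. Safe: 5. Place at column 5.
Row 8: attacked by (1,3)→{3,10}; (2,1)→{1,7}; (3,6)→{1,6}; (4,9)→{5,9}; (5,5)→{2,5,8}; (6,10)→{8,10}; (7,8)→{7,8,9}; (9,2)→{1,2,3}. Safe: 4. Place at column 4.
Row 10: attacked by (1,3)→{3}; (2,1)→{1,9}; (3,6)→{6}; (4,9)→{3,9}; (5,5)→{5,10}; (6,10)→{6,10}; (7,8)→{5,8}; (8,4)→{2,4,6}; (9,2)→{1,2,3}. Safe: 7. Place at column 7.
Columns [3, 1, 6, 9, 5, 10, 8, 4, 2, 7], r−c [-2, 1, -3, -5, 0, -4, -1, 4, 7, 3], r+c [4, 3, 9, 13, 10, 16, 15, 12, 11, 17] are all distinct, so no two queens attack.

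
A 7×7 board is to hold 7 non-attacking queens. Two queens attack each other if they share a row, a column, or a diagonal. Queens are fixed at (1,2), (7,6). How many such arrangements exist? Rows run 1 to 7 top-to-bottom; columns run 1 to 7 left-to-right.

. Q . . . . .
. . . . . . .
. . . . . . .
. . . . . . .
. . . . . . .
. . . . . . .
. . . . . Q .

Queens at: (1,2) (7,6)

4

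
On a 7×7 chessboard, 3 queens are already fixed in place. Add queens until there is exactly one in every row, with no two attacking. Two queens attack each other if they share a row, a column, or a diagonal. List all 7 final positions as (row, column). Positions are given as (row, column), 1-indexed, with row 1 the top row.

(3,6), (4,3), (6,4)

(1,5) (2,2) (3,6) (4,3) (5,7) (6,4) (7,1)

Row 1: attacked by (3,6)→{4,6}; (4,3)→{3,6}; (6,4)→{4}. Safe: 1, 2, 5, 7. Place at column 5.
Row 2: attacked by (1,5)→{4,5,6}; (3,6)→{5,6,7}; (4,3)→{1,3,5}; (6,4)→{4}. Safe: 2. Place at column 2.
Row 5: attacked by (1,5)→{1,5}; (2,2)→{2,5}; (3,6)→{4,6}; (4,3)→{2,3,4}; (6,4)→{3,4,5}. Safe: 7. Place at column 7.
Row 7: attacked by (1,5)→{5}; (2,2)→{2,7}; (3,6)→{2,6}; (4,3)→{3,6}; (5,7)→{5,7}; (6,4)→{3,4,5}. Safe: 1. Place at column 1.
Columns [5, 2, 6, 3, 7, 4, 1], r−c [-4, 0, -3, 1, -2, 2, 6], r+c [6, 4, 9, 7, 12, 10, 8] are all distinct, so no two queens attack.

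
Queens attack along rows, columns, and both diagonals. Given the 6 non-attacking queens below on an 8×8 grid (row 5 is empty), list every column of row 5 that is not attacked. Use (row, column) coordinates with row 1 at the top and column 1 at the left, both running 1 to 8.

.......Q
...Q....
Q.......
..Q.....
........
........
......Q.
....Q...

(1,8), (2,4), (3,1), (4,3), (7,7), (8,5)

(1,8) attacks row 5 at column 8 and diagonals 4.
(2,4) attacks row 5 at column 4 and diagonals 1, 7.
(3,1) attacks row 5 at column 1 and diagonals 3.
(4,3) attacks row 5 at column 3 and diagonals 2, 4.
(7,7) attacks row 5 at column 7 and diagonals 5.
(8,5) attacks row 5 at column 5 and diagonals 2, 8.
Attacked columns: {1, 2, 3, 4, 5, 7, 8}. Safe: {6}.

columns 6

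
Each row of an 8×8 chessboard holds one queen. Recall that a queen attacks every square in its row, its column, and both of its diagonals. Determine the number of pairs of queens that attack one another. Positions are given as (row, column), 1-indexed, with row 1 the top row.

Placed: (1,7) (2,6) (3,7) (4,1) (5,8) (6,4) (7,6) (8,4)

Same column: (1,7)–(3,7) (column 7); (2,6)–(7,6) (column 6); (6,4)–(8,4) (column 4).
Same diagonal: (1,7)–(2,6) (|1−2| = |7−6| = 1); (2,6)–(3,7) (|2−3| = |6−7| = 1); (3,7)–(6,4) (|3−6| = |7−4| = 3); (5,8)–(7,6) (|5−7| = |8−6| = 2).
Total attacking pairs: 7.

7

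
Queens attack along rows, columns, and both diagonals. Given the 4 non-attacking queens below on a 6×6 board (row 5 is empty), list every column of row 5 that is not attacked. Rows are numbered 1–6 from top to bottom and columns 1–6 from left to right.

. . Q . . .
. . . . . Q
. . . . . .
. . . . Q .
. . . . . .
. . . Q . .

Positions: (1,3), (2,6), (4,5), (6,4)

columns 1, 2

(1,3) attacks row 5 at column 3.
(2,6) attacks row 5 at column 6 and diagonals 3.
(4,5) attacks row 5 at column 5 and diagonals 4, 6.
(6,4) attacks row 5 at column 4 and diagonals 3, 5.
Attacked columns: {3, 4, 5, 6}. Safe: {1, 2}.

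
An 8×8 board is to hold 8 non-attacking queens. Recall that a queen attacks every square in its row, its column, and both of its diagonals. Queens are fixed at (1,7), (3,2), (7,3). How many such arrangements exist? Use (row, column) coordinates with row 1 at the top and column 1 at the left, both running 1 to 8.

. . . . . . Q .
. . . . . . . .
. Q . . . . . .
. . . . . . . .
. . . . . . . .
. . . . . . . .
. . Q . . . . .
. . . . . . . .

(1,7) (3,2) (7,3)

2

Branch on row 2: col 4 → 2; col 5 → 0.
Sum: 2 + 0 = 2.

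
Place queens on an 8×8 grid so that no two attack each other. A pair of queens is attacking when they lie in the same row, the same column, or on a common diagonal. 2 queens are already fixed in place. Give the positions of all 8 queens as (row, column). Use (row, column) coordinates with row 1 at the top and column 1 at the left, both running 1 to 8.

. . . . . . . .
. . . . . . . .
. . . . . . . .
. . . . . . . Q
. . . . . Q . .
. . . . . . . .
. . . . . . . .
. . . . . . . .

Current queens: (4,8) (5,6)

(1,7) (2,4) (3,2) (4,8) (5,6) (6,1) (7,3) (8,5)

Row 1: attacked by (4,8)→{5,8}; (5,6)→{2,6}. Safe: 1, 3, 4, 7. Place at column 7.
Row 2: attacked by (1,7)→{6,7,8}; (4,8)→{6,8}; (5,6)→{3,6}. Safe: 1, 2, 4, 5. Place at column 4.
Row 3: attacked by (1,7)→{5,7}; (2,4)→{3,4,5}; (4,8)→{7,8}; (5,6)→{4,6,8}. Safe: 1, 2. Place at column 2.
Row 6: attacked by (1,7)→{2,7}; (2,4)→{4,8}; (3,2)→{2,5}; (4,8)→{6,8}; (5,6)→{5,6,7}. Safe: 1, 3. Place at column 1.
Row 7: attacked by (1,7)→{1,7}; (2,4)→{4}; (3,2)→{2,6}; (4,8)→{5,8}; (5,6)→{4,6,8}; (6,1)→{1,2}. Safe: 3. Place at column 3.
Row 8: attacked by (1,7)→{7}; (2,4)→{4}; (3,2)→{2,7}; (4,8)→{4,8}; (5,6)→{3,6}; (6,1)→{1,3}; (7,3)→{2,3,4}. Safe: 5. Place at column 5.
Columns [7, 4, 2, 8, 6, 1, 3, 5], r−c [-6, -2, 1, -4, -1, 5, 4, 3], r+c [8, 6, 5, 12, 11, 7, 10, 13] are all distinct, so no two queens attack.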